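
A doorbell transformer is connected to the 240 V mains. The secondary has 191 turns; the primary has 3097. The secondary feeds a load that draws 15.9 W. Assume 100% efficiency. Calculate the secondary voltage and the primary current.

V_s = V_p × N_s/N_p = 240 × 191/3097 = 14.801 V.
I_s = P/V_s = 15.9/14.801 = 1.0742 A.
I_p = I_s × N_s/N_p = 1.0742 × 191/3097 = 0.0663 A.

V_s ≈ 14.8 V, I_p ≈ 0.0663 A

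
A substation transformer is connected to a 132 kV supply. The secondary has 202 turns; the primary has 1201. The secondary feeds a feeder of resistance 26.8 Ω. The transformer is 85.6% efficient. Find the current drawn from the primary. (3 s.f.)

V_s = 132000 × 202/1201 = 22201 V.
I_s = V_s/R = 22201/26.8 = 828.41 A.
P_out = V_s I_s = 22201 × 828.41 = 1.8392×10^7 W.
P_in = P_out/η = 1.8392×10^7/0.856 = 2.1486×10^7 W.
I_p = P_in/V_p = 2.1486×10^7/132000 = 163 A.

I_p ≈ 163 A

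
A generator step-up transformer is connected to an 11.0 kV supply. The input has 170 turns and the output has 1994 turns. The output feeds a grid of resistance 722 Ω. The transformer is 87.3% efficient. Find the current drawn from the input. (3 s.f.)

V_out = 11000 × 1994/170 = 129020 V.
I_out = V_out/R = 129020/722 = 178.70 A.
P_out = V_out I_out = 129020 × 178.70 = 2.3057×10^7 W.
P_in = P_out/η = 2.3057×10^7/0.873 = 2.6411×10^7 W.
I_in = P_in/V_in = 2.6411×10^7/11000 = 2400 A.

I_in ≈ 2400 A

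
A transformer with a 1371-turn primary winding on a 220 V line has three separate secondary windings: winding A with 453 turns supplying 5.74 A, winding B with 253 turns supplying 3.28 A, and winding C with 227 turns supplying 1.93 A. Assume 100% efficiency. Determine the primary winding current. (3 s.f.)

I_p ≈ 2.82 A

V_A = 220 × 453/1371 = 72.691 V; V_B = 220 × 253/1371 = 40.598 V; V_C = 220 × 227/1371 = 36.426 V.
P_out = V_A I_A + V_B I_B + V_C I_C = 72.691×5.74 + 40.598×3.28 + 36.426×1.93 = 417.25 + 133.16 + 70.302 = 620.71 W.
Ideal ⇒ P_in = P_out, so I_p = P_out/V_p = 620.71/220 = 2.82 A.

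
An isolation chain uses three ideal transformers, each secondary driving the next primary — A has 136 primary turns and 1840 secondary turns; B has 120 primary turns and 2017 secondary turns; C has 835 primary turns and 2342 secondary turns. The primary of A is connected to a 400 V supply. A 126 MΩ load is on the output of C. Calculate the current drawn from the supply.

Secondary of A: V = 400.00 × 1840/136 = 5411.8 V.
Secondary of B: V = 5411.8 × 2017/120 = 90963 V.
Secondary of C: V = 90963 × 2342/835 = 255130 V.
I_load = 255130/(1.26×10^8) = 0.0020249 A, so P_out = 255130 × 0.0020249 = 516.60 W.
All ideal ⇒ P_in = P_out, so I_supply = 516.60/400 = 1.29 A.

I_supply ≈ 1.29 A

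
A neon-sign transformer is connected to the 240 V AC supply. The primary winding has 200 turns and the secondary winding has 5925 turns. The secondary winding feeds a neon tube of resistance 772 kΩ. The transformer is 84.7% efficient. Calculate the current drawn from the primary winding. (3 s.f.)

I_p ≈ 0.322 A

V_s = 240 × 5925/200 = 7110.0 V.
I_s = V_s/R = 7110.0/772000 = 0.0092098 A.
P_out = V_s I_s = 7110.0 × 0.0092098 = 65.482 W.
P_in = P_out/η = 65.482/0.847 = 77.311 W.
I_p = P_in/V_p = 77.311/240 = 0.322 A.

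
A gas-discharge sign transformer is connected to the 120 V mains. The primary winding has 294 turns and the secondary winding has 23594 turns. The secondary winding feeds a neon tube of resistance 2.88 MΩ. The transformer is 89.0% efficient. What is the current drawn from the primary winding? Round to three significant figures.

I_p ≈ 0.302 A

V_s = 120 × 23594/294 = 9630.2 V.
I_s = V_s/R = 9630.2/(2.88×10^6) = 0.0033438 A.
P_out = V_s I_s = 9630.2 × 0.0033438 = 32.202 W.
P_in = P_out/η = 32.202/0.890 = 36.182 W.
I_p = P_in/V_p = 36.182/120 = 0.302 A.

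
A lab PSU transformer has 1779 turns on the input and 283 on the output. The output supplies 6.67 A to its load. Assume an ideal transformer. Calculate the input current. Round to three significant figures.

For an ideal transformer I_in/I_out = N_out/N_in, so I_in = 6.67 × 283/1779 = 1.06 A.

I_in ≈ 1.06 A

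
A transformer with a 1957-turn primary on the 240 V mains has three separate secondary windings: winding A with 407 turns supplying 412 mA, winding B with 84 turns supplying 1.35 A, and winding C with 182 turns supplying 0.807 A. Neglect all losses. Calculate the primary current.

I_p ≈ 0.219 A

V_A = 240 × 407/1957 = 49.913 V; V_B = 240 × 84/1957 = 10.301 V; V_C = 240 × 182/1957 = 22.320 V.
P_out = V_A I_A + V_B I_B + V_C I_C = 49.913×0.412 + 10.301×1.35 + 22.320×0.807 = 20.564 + 13.907 + 18.012 = 52.483 W.
Ideal ⇒ P_in = P_out, so I_p = P_out/V_p = 52.483/240 = 0.219 A.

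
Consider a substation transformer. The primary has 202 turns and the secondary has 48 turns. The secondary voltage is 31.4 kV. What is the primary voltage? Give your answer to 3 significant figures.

V_p ≈ 132000 V

V_p/V_s = N_p/N_s, so V_p = 31400 × 202/48 = 132000 V.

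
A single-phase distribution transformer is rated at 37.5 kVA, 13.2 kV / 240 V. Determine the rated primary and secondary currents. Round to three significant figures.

I_p ≈ 2.84 A, I_s ≈ 156 A

I_p = S/V_p = 37500/13200 = 2.84 A.
I_s = S/V_s = 37500/240 = 156 A.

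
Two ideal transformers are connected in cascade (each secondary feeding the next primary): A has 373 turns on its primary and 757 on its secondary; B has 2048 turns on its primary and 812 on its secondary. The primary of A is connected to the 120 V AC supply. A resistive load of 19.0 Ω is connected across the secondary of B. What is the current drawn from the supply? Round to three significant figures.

I_supply ≈ 4.09 A

After A: V = 120.00 × 757/373 = 243.54 V.
After B: V = 243.54 × 812/2048 = 96.559 V.
I_load = 96.559/19.0 = 5.0821 A, so P_out = 96.559 × 5.0821 = 490.72 W.
All ideal ⇒ P_in = P_out, so I_supply = 490.72/120 = 4.09 A.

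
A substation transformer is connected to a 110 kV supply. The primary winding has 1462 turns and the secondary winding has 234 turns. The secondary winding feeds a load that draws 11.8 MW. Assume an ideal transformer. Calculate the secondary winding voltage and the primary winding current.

V_s ≈ 17600 V, I_p ≈ 107 A

V_s = V_p × N_s/N_p = 110000 × 234/1462 = 17606 V.
I_s = P/V_s = 1.18×10^7/17606 = 670.23 A.
I_p = I_s × N_s/N_p = 670.23 × 234/1462 = 107 A.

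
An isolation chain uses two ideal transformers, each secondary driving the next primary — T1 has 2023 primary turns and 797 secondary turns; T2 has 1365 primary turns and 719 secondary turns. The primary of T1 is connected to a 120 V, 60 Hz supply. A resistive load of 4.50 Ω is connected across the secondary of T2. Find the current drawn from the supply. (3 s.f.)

After T1: V = 120.00 × 797/2023 = 47.276 V.
After T2: V = 47.276 × 719/1365 = 24.902 V.
I_load = 24.902/4.50 = 5.5339 A, so P_out = 24.902 × 5.5339 = 137.81 W.
All ideal ⇒ P_in = P_out, so I_supply = 137.81/120 = 1.15 A.

I_supply ≈ 1.15 A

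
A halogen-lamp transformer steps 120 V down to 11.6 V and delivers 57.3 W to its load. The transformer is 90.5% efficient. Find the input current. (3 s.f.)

I_in ≈ 0.528 A

P_in = P_out/η = 57.3/0.905 = 63.315 W.
I_in = P_in/V_in = 63.315/120 = 0.528 A.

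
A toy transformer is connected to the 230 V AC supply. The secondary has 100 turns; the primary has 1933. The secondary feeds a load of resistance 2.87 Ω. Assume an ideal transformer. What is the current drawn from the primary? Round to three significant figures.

V_s = V_p × N_s/N_p = 230 × 100/1933 = 11.899 V.
I_s = V_s/R = 11.899/2.87 = 4.1459 A.
For an ideal transformer I_p N_p = I_s N_s, so I_p = 4.1459 × 100/1933 = 0.214 A.

I_p ≈ 0.214 A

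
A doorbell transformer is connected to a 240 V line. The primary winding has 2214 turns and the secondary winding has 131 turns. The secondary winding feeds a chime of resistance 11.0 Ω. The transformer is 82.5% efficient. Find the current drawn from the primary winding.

V_s = 240 × 131/2214 = 14.201 V.
I_s = V_s/R = 14.201/11.0 = 1.2910 A.
P_out = V_s I_s = 14.201 × 1.2910 = 18.332 W.
P_in = P_out/η = 18.332/0.825 = 22.221 W.
I_p = P_in/V_p = 22.221/240 = 0.0926 A.

I_p ≈ 0.0926 A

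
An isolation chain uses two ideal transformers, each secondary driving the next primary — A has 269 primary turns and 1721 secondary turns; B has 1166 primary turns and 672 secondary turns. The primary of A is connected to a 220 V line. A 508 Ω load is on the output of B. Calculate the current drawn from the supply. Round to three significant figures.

Secondary of A: V = 220.00 × 1721/269 = 1407.5 V.
Secondary of B: V = 1407.5 × 672/1166 = 811.19 V.
I_load = 811.19/508 = 1.5968 A, so P_out = 811.19 × 1.5968 = 1295.3 W.
All ideal ⇒ P_in = P_out, so I_supply = 1295.3/220 = 5.89 A.

I_supply ≈ 5.89 A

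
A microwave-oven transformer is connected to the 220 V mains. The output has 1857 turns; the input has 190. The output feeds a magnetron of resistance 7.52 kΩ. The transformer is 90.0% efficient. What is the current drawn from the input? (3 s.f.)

V_out = 220 × 1857/190 = 2150.2 V.
I_out = V_out/R = 2150.2/7520 = 0.28593 A.
P_out = V_out I_out = 2150.2 × 0.28593 = 614.81 W.
P_in = P_out/η = 614.81/0.900 = 683.13 W.
I_in = P_in/V_in = 683.13/220 = 3.11 A.

I_in ≈ 3.11 A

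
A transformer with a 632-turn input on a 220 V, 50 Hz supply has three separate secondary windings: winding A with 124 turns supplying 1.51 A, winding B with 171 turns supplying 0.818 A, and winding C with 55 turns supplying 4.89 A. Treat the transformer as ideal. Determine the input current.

I_in ≈ 0.943 A

V_A = 220 × 124/632 = 43.165 V; V_B = 220 × 171/632 = 59.525 V; V_C = 220 × 55/632 = 19.146 V.
P_out = V_A I_A + V_B I_B + V_C I_C = 43.165×1.51 + 59.525×0.818 + 19.146×4.89 = 65.178 + 48.692 + 93.622 = 207.49 W.
Ideal ⇒ P_in = P_out, so I_in = P_out/V_in = 207.49/220 = 0.943 A.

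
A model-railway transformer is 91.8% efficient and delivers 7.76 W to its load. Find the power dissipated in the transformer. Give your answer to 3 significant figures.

P_loss ≈ 0.693 W

P_in = P_out/η = 7.76/0.918 = 8.45316 W.
P_loss = P_in − P_out = 8.45316 − 7.76 = 0.693 W.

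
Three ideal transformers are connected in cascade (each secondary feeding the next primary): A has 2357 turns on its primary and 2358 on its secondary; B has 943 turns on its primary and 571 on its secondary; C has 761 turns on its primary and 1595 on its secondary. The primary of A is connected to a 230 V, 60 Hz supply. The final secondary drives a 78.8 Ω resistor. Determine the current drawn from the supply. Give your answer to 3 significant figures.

I_supply ≈ 4.71 A

After A: V = 230.00 × 2358/2357 = 230.10 V.
After B: V = 230.10 × 571/943 = 139.33 V.
After C: V = 139.33 × 1595/761 = 292.02 V.
I_load = 292.02/78.8 = 3.7058 A, so P_out = 292.02 × 3.7058 = 1082.2 W.
All ideal ⇒ P_in = P_out, so I_supply = 1082.2/230 = 4.71 A.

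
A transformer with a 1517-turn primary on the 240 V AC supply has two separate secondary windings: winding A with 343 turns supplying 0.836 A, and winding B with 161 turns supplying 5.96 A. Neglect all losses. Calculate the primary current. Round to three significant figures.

I_p ≈ 0.822 A

V_A = 240 × 343/1517 = 54.265 V; V_B = 240 × 161/1517 = 25.471 V.
P_out = V_A I_A + V_B I_B = 54.265×0.836 + 25.471×5.96 = 45.366 + 151.81 = 197.17 W.
Ideal ⇒ P_in = P_out, so I_p = P_out/V_p = 197.17/240 = 0.822 A.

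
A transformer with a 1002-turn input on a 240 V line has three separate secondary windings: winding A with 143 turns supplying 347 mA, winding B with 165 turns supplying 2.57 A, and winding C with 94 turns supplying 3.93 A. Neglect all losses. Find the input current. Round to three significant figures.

V_A = 240 × 143/1002 = 34.251 V; V_B = 240 × 165/1002 = 39.521 V; V_C = 240 × 94/1002 = 22.515 V.
P_out = V_A I_A + V_B I_B + V_C I_C = 34.251×0.347 + 39.521×2.57 + 22.515×3.93 = 11.885 + 101.57 + 88.484 = 201.94 W.
Ideal ⇒ P_in = P_out, so I_in = P_out/V_in = 201.94/240 = 0.841 A.

I_in ≈ 0.841 A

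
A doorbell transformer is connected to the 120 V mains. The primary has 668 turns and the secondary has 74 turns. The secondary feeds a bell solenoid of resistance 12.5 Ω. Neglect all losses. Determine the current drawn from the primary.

V_s = V_p × N_s/N_p = 120 × 74/668 = 13.293 V.
I_s = V_s/R = 13.293/12.5 = 1.0635 A.
For an ideal transformer I_p N_p = I_s N_s, so I_p = 1.0635 × 74/668 = 0.118 A.

I_p ≈ 0.118 A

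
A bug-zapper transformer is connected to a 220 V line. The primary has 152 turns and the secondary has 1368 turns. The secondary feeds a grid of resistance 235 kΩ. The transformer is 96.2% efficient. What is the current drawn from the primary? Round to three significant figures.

V_s = 220 × 1368/152 = 1980.0 V.
I_s = V_s/R = 1980.0/235000 = 0.0084255 A.
P_out = V_s I_s = 1980.0 × 0.0084255 = 16.683 W.
P_in = P_out/η = 16.683/0.962 = 17.342 W.
I_p = P_in/V_p = 17.342/220 = 0.0788 A.

I_p ≈ 0.0788 A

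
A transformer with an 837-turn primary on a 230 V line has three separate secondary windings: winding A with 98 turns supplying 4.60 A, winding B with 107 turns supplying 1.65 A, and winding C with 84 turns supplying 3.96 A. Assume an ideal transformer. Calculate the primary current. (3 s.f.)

I_p ≈ 1.15 A

V_A = 230 × 98/837 = 26.930 V; V_B = 230 × 107/837 = 29.403 V; V_C = 230 × 84/837 = 23.082 V.
P_out = V_A I_A + V_B I_B + V_C I_C = 26.930×4.60 + 29.403×1.65 + 23.082×3.96 = 123.88 + 48.514 + 91.406 = 263.80 W.
Ideal ⇒ P_in = P_out, so I_p = P_out/V_p = 263.80/230 = 1.15 A.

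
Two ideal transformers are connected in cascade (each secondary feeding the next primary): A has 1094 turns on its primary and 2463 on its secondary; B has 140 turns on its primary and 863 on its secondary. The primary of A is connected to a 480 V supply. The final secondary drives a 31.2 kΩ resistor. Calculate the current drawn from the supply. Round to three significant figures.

I_supply ≈ 2.96 A

After A: V = 480.00 × 2463/1094 = 1080.7 V.
After B: V = 1080.7 × 863/140 = 6661.5 V.
I_load = 6661.5/31200 = 0.21351 A, so P_out = 6661.5 × 0.21351 = 1422.3 W.
All ideal ⇒ P_in = P_out, so I_supply = 1422.3/480 = 2.96 A.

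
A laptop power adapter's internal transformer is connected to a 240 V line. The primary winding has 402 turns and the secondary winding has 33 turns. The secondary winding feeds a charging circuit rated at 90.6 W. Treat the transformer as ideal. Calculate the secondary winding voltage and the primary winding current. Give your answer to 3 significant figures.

V_s = V_p × N_s/N_p = 240 × 33/402 = 19.701 V.
I_s = P/V_s = 90.6/19.701 = 4.5986 A.
I_p = I_s × N_s/N_p = 4.5986 × 33/402 = 0.378 A.

V_s ≈ 19.7 V, I_p ≈ 0.378 A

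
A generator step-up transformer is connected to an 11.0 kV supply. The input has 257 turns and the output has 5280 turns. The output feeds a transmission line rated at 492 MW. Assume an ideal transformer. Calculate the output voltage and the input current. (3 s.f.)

V_out ≈ 226000 V, I_in ≈ 44700 A

V_out = V_in × N_out/N_in = 11000 × 5280/257 = 225990 V.
I_out = P/V_out = 4.92×10^8/225990 = 2177.1 A.
I_in = I_out × N_out/N_in = 2177.1 × 5280/257 = 44700 A.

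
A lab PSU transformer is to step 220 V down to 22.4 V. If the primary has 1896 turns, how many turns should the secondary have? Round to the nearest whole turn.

N_s = 193 turns

N_s/N_p = V_s/V_p, so N_s = 1896 × 22.4/220 = 193.0 ≈ 193 turns.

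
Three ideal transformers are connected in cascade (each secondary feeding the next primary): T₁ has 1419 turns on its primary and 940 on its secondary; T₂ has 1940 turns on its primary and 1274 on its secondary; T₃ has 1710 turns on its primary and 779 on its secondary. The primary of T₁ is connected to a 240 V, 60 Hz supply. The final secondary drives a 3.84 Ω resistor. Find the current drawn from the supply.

I_supply ≈ 2.45 A

After T₁: V = 240.00 × 940/1419 = 158.99 V.
After T₂: V = 158.99 × 1274/1940 = 104.41 V.
After T₃: V = 104.41 × 779/1710 = 47.563 V.
I_load = 47.563/3.84 = 12.386 A, so P_out = 47.563 × 12.386 = 589.12 W.
All ideal ⇒ P_in = P_out, so I_supply = 589.12/240 = 2.45 A.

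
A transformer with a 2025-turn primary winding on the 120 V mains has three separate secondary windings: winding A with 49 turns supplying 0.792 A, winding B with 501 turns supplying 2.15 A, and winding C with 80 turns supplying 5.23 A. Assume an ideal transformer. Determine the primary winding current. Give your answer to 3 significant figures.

I_p ≈ 0.758 A

V_A = 120 × 49/2025 = 2.9037 V; V_B = 120 × 501/2025 = 29.689 V; V_C = 120 × 80/2025 = 4.7407 V.
P_out = V_A I_A + V_B I_B + V_C I_C = 2.9037×0.792 + 29.689×2.15 + 4.7407×5.23 = 2.2997 + 63.831 + 24.794 = 90.925 W.
Ideal ⇒ P_in = P_out, so I_p = P_out/V_p = 90.925/120 = 0.758 A.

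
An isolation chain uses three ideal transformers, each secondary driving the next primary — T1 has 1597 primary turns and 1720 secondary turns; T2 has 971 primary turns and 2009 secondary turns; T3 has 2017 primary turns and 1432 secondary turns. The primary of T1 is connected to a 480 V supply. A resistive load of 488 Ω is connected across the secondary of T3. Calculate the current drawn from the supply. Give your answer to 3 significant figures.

After T1: V = 480.00 × 1720/1597 = 516.97 V.
After T2: V = 516.97 × 2009/971 = 1069.6 V.
After T3: V = 1069.6 × 1432/2017 = 759.39 V.
I_load = 759.39/488 = 1.5561 A, so P_out = 759.39 × 1.5561 = 1181.7 W.
All ideal ⇒ P_in = P_out, so I_supply = 1181.7/480 = 2.46 A.

I_supply ≈ 2.46 A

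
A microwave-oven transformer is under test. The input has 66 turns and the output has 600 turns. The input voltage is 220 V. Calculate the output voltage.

V_out ≈ 2000 V

V_out/V_in = N_out/N_in, so V_out = 220 × 600/66 = 2000 V.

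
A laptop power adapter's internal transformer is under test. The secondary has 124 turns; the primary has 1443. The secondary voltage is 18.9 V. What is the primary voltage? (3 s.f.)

V_p/V_s = N_p/N_s, so V_p = 18.9 × 1443/124 = 220 V.

V_p ≈ 220 V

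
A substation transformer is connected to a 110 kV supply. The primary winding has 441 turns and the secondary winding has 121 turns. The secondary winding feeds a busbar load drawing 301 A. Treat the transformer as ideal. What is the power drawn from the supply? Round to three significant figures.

I_p = I_s × N_s/N_p = 301 × 121/441 = 82.587 A.
P = V_p I_p = 110000 × 82.587 = 9.08×10^6 W.

P ≈ 9.08×10^6 W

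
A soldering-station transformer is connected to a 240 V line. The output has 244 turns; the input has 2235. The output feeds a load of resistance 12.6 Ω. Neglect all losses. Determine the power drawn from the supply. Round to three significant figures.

V_out = V_in × N_out/N_in = 240 × 244/2235 = 26.201 V.
I_out = V_out/R = 26.201/12.6 = 2.0795 A.
I_in = I_out × N_out/N_in = 2.0795 × 244/2235 = 0.22702 A.
P = V_in I_in = 240 × 0.22702 = 54.5 W.

P ≈ 54.5 W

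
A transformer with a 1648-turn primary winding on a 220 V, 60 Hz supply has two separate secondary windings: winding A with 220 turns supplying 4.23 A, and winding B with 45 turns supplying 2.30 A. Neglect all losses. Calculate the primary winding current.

I_p ≈ 0.627 A

V_A = 220 × 220/1648 = 29.369 V; V_B = 220 × 45/1648 = 6.0073 V.
P_out = V_A I_A + V_B I_B = 29.369×4.23 + 6.0073×2.30 = 124.23 + 13.817 = 138.05 W.
Ideal ⇒ P_in = P_out, so I_p = P_out/V_p = 138.05/220 = 0.627 A.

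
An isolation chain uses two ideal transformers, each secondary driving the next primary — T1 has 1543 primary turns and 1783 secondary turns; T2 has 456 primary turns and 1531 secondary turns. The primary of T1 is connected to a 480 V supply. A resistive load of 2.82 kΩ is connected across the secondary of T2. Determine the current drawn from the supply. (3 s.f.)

Secondary of T1: V = 480.00 × 1783/1543 = 554.66 V.
Secondary of T2: V = 554.66 × 1531/456 = 1862.2 V.
I_load = 1862.2/2820 = 0.66037 A, so P_out = 1862.2 × 0.66037 = 1229.8 W.
All ideal ⇒ P_in = P_out, so I_supply = 1229.8/480 = 2.56 A.

I_supply ≈ 2.56 A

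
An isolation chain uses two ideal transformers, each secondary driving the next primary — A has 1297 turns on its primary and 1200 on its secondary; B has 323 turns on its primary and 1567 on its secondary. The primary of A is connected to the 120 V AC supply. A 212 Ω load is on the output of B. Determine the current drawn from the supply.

I_supply ≈ 11.4 A

After A: V = 120.00 × 1200/1297 = 111.03 V.
After B: V = 111.03 × 1567/323 = 538.63 V.
I_load = 538.63/212 = 2.5407 A, so P_out = 538.63 × 2.5407 = 1368.5 W.
All ideal ⇒ P_in = P_out, so I_supply = 1368.5/120 = 11.4 A.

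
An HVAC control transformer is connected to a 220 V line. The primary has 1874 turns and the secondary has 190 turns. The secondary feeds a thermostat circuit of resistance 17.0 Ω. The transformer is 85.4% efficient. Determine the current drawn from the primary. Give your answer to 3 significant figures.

V_s = 220 × 190/1874 = 22.305 V.
I_s = V_s/R = 22.305/17.0 = 1.3121 A.
P_out = V_s I_s = 22.305 × 1.3121 = 29.266 W.
P_in = P_out/η = 29.266/0.854 = 34.269 W.
I_p = P_in/V_p = 34.269/220 = 0.156 A.

I_p ≈ 0.156 A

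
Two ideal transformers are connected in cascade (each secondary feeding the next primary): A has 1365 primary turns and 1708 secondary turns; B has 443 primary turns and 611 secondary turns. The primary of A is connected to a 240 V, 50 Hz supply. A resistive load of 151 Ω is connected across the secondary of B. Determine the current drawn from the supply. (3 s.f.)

After A: V = 240.00 × 1708/1365 = 300.31 V.
After B: V = 300.31 × 611/443 = 414.19 V.
I_load = 414.19/151 = 2.7430 A, so P_out = 414.19 × 2.7430 = 1136.1 W.
All ideal ⇒ P_in = P_out, so I_supply = 1136.1/240 = 4.73 A.

I_supply ≈ 4.73 A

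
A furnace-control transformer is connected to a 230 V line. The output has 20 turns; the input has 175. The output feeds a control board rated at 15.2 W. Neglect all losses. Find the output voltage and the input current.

V_out ≈ 26.3 V, I_in ≈ 0.0661 A

V_out = V_in × N_out/N_in = 230 × 20/175 = 26.286 V.
I_out = P/V_out = 15.2/26.286 = 0.57826 A.
I_in = I_out × N_out/N_in = 0.57826 × 20/175 = 0.0661 A.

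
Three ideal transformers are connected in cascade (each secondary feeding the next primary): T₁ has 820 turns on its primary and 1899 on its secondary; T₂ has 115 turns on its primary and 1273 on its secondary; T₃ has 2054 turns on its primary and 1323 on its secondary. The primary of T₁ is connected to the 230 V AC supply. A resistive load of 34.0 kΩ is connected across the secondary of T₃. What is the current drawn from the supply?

I_supply ≈ 1.84 A

After T₁: V = 230.00 × 1899/820 = 532.65 V.
After T₂: V = 532.65 × 1273/115 = 5896.2 V.
After T₃: V = 5896.2 × 1323/2054 = 3797.8 V.
I_load = 3797.8/34000 = 0.11170 A, so P_out = 3797.8 × 0.11170 = 424.21 W.
All ideal ⇒ P_in = P_out, so I_supply = 424.21/230 = 1.84 A.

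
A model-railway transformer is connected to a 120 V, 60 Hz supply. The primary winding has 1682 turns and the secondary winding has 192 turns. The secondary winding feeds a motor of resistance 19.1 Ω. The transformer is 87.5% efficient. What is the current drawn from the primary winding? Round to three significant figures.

I_p ≈ 0.0936 A

V_s = 120 × 192/1682 = 13.698 V.
I_s = V_s/R = 13.698/19.1 = 0.71717 A.
P_out = V_s I_s = 13.698 × 0.71717 = 9.8238 W.
P_in = P_out/η = 9.8238/0.875 = 11.227 W.
I_p = P_in/V_p = 11.227/120 = 0.0936 A.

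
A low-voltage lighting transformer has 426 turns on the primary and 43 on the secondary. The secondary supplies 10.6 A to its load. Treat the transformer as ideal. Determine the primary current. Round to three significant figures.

I_p ≈ 1.07 A

For an ideal transformer I_p/I_s = N_s/N_p, so I_p = 10.6 × 43/426 = 1.07 A.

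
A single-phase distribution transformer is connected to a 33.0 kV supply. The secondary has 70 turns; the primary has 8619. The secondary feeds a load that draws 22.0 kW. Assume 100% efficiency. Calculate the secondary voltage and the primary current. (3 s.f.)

V_s = V_p × N_s/N_p = 33000 × 70/8619 = 268.01 V.
I_s = P/V_s = 22000/268.01 = 82.086 A.
I_p = I_s × N_s/N_p = 82.086 × 70/8619 = 0.667 A.

V_s ≈ 268 V, I_p ≈ 0.667 A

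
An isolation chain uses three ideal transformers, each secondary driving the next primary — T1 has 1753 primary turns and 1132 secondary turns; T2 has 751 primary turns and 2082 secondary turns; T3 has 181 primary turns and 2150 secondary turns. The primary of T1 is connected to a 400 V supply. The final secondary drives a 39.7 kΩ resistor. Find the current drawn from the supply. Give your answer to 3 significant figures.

I_supply ≈ 4.56 A

Secondary of T1: V = 400.00 × 1132/1753 = 258.30 V.
Secondary of T2: V = 258.30 × 2082/751 = 716.09 V.
Secondary of T3: V = 716.09 × 2150/181 = 8506.0 V.
I_load = 8506.0/39700 = 0.21426 A, so P_out = 8506.0 × 0.21426 = 1822.5 W.
All ideal ⇒ P_in = P_out, so I_supply = 1822.5/400 = 4.56 A.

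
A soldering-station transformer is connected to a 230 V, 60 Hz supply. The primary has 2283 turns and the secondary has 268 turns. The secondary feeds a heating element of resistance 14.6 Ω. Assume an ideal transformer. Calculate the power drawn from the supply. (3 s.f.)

V_s = V_p × N_s/N_p = 230 × 268/2283 = 27.000 V.
I_s = V_s/R = 27.000/14.6 = 1.8493 A.
I_p = I_s × N_s/N_p = 1.8493 × 268/2283 = 0.21709 A.
P = V_p I_p = 230 × 0.21709 = 49.9 W.

P ≈ 49.9 W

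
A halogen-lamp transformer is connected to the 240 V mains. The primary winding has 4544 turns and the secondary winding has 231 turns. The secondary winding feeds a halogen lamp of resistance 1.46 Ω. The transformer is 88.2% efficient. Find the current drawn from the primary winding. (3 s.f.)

I_p ≈ 0.482 A

V_s = 240 × 231/4544 = 12.201 V.
I_s = V_s/R = 12.201/1.46 = 8.3566 A.
P_out = V_s I_s = 12.201 × 8.3566 = 101.96 W.
P_in = P_out/η = 101.96/0.882 = 115.60 W.
I_p = P_in/V_p = 115.60/240 = 0.482 A.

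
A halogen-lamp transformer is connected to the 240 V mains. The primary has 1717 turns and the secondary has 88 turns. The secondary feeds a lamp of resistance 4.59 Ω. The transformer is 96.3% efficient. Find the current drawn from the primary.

I_p ≈ 0.143 A

V_s = 240 × 88/1717 = 12.301 V.
I_s = V_s/R = 12.301/4.59 = 2.6799 A.
P_out = V_s I_s = 12.301 × 2.6799 = 32.964 W.
P_in = P_out/η = 32.964/0.963 = 34.230 W.
I_p = P_in/V_p = 34.230/240 = 0.143 A.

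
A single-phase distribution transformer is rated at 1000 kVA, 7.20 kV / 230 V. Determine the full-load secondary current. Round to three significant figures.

I_s ≈ 4350 A

I_s = S/V_s = 1000000/230 = 4350 A.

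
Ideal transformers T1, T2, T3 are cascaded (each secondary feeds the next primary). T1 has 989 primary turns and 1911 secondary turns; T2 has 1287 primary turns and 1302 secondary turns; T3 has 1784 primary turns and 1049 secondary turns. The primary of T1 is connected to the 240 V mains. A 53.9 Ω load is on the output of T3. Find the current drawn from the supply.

I_supply ≈ 5.88 A

After T1: V = 240.00 × 1911/989 = 463.74 V.
After T2: V = 463.74 × 1302/1287 = 469.15 V.
After T3: V = 469.15 × 1049/1784 = 275.86 V.
I_load = 275.86/53.9 = 5.1180 A, so P_out = 275.86 × 5.1180 = 1411.9 W.
All ideal ⇒ P_in = P_out, so I_supply = 1411.9/240 = 5.88 A.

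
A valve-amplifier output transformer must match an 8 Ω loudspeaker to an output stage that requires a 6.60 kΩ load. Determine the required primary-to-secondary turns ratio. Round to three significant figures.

N_p/N_s ≈ 28.7

Z_p/Z_s = (N_p/N_s)², so N_p/N_s = √(6600/8) = √825 = 28.7.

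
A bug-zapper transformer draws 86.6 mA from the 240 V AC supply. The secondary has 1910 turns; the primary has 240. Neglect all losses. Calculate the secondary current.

I_s/I_p = N_p/N_s, so I_s = 0.0866 × 240/1910 = 0.0109 A.

I_s ≈ 0.0109 A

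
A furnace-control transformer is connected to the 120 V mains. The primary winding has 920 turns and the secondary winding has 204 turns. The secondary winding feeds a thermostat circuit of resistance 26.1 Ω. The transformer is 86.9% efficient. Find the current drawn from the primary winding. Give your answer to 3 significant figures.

V_s = 120 × 204/920 = 26.609 V.
I_s = V_s/R = 26.609/26.1 = 1.0195 A.
P_out = V_s I_s = 26.609 × 1.0195 = 27.127 W.
P_in = P_out/η = 27.127/0.869 = 31.217 W.
I_p = P_in/V_p = 31.217/120 = 0.260 A.

I_p ≈ 0.260 A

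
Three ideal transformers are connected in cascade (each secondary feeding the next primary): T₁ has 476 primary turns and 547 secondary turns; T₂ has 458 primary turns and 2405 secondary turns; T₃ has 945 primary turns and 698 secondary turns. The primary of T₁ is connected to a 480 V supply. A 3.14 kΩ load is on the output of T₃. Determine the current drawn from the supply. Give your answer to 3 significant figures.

I_supply ≈ 3.04 A

After T₁: V = 480.00 × 547/476 = 551.60 V.
After T₂: V = 551.60 × 2405/458 = 2896.5 V.
After T₃: V = 2896.5 × 698/945 = 2139.4 V.
I_load = 2139.4/3140 = 0.68134 A, so P_out = 2139.4 × 0.68134 = 1457.7 W.
All ideal ⇒ P_in = P_out, so I_supply = 1457.7/480 = 3.04 A.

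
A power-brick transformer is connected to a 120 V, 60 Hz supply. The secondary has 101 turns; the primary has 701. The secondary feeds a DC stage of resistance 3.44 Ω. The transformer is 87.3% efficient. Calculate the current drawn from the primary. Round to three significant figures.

V_s = 120 × 101/701 = 17.290 V.
I_s = V_s/R = 17.290/3.44 = 5.0260 A.
P_out = V_s I_s = 17.290 × 5.0260 = 86.898 W.
P_in = P_out/η = 86.898/0.873 = 99.540 W.
I_p = P_in/V_p = 99.540/120 = 0.829 A.

I_p ≈ 0.829 A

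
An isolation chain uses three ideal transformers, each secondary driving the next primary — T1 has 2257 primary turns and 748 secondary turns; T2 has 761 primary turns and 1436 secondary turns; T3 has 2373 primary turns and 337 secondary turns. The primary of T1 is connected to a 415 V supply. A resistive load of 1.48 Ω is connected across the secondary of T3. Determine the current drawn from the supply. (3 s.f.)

Secondary of T1: V = 415.00 × 748/2257 = 137.54 V.
Secondary of T2: V = 137.54 × 1436/761 = 259.53 V.
Secondary of T3: V = 259.53 × 337/2373 = 36.857 V.
I_load = 36.857/1.48 = 24.903 A, so P_out = 36.857 × 24.903 = 917.86 W.
All ideal ⇒ P_in = P_out, so I_supply = 917.86/415 = 2.21 A.

I_supply ≈ 2.21 A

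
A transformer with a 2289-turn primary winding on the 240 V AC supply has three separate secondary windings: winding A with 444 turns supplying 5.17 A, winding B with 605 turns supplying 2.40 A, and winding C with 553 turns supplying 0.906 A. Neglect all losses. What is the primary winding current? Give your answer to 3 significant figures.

V_A = 240 × 444/2289 = 46.553 V; V_B = 240 × 605/2289 = 63.434 V; V_C = 240 × 553/2289 = 57.982 V.
P_out = V_A I_A + V_B I_B + V_C I_C = 46.553×5.17 + 63.434×2.40 + 57.982×0.906 = 240.68 + 152.24 + 52.531 = 445.45 W.
Ideal ⇒ P_in = P_out, so I_p = P_out/V_p = 445.45/240 = 1.86 A.

I_p ≈ 1.86 A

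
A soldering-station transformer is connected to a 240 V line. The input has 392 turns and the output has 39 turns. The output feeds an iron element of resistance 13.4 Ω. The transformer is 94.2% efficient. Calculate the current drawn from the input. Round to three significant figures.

V_out = 240 × 39/392 = 23.878 V.
I_out = V_out/R = 23.878/13.4 = 1.7819 A.
P_out = V_out I_out = 23.878 × 1.7819 = 42.548 W.
P_in = P_out/η = 42.548/0.942 = 45.167 W.
I_in = P_in/V_in = 45.167/240 = 0.188 A.

I_in ≈ 0.188 A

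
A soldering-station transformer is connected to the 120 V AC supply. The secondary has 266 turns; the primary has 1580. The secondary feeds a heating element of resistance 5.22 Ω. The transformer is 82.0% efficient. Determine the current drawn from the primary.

I_p ≈ 0.795 A

V_s = 120 × 266/1580 = 20.203 V.
I_s = V_s/R = 20.203/5.22 = 3.8702 A.
P_out = V_s I_s = 20.203 × 3.8702 = 78.188 W.
P_in = P_out/η = 78.188/0.820 = 95.351 W.
I_p = P_in/V_p = 95.351/120 = 0.795 A.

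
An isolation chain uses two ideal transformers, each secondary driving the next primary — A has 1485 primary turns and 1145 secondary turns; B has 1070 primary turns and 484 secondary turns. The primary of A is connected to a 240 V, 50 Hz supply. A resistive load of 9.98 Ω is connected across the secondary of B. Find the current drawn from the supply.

After A: V = 240.00 × 1145/1485 = 185.05 V.
After B: V = 185.05 × 484/1070 = 83.705 V.
I_load = 83.705/9.98 = 8.3873 A, so P_out = 83.705 × 8.3873 = 702.06 W.
All ideal ⇒ P_in = P_out, so I_supply = 702.06/240 = 2.93 A.

I_supply ≈ 2.93 A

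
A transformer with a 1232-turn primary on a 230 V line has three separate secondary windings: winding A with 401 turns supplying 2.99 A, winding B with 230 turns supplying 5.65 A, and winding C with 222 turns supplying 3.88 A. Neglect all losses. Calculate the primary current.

I_p ≈ 2.73 A

V_A = 230 × 401/1232 = 74.862 V; V_B = 230 × 230/1232 = 42.938 V; V_C = 230 × 222/1232 = 41.445 V.
P_out = V_A I_A + V_B I_B + V_C I_C = 74.862×2.99 + 42.938×5.65 + 41.445×3.88 = 223.84 + 242.60 + 160.81 = 627.24 W.
Ideal ⇒ P_in = P_out, so I_p = P_out/V_p = 627.24/230 = 2.73 A.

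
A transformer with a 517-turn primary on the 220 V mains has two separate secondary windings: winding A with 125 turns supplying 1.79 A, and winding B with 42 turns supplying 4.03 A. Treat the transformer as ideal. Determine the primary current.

I_p ≈ 0.760 A

V_A = 220 × 125/517 = 53.191 V; V_B = 220 × 42/517 = 17.872 V.
P_out = V_A I_A + V_B I_B = 53.191×1.79 + 17.872×4.03 = 95.213 + 72.026 = 167.24 W.
Ideal ⇒ P_in = P_out, so I_p = P_out/V_p = 167.24/220 = 0.760 A.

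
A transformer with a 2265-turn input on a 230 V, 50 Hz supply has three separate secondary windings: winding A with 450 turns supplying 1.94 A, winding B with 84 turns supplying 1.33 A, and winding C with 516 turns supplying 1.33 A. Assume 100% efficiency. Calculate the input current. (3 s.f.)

I_in ≈ 0.738 A

V_A = 230 × 450/2265 = 45.695 V; V_B = 230 × 84/2265 = 8.5298 V; V_C = 230 × 516/2265 = 52.397 V.
P_out = V_A I_A + V_B I_B + V_C I_C = 45.695×1.94 + 8.5298×1.33 + 52.397×1.33 = 88.649 + 11.345 + 69.688 = 169.68 W.
Ideal ⇒ P_in = P_out, so I_in = P_out/V_in = 169.68/230 = 0.738 A.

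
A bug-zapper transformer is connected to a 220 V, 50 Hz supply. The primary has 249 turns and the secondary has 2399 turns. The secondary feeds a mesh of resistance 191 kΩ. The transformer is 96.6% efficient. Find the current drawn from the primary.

V_s = 220 × 2399/249 = 2119.6 V.
I_s = V_s/R = 2119.6/191000 = 0.011097 A.
P_out = V_s I_s = 2119.6 × 0.011097 = 23.522 W.
P_in = P_out/η = 23.522/0.966 = 24.350 W.
I_p = P_in/V_p = 24.350/220 = 0.111 A.

I_p ≈ 0.111 A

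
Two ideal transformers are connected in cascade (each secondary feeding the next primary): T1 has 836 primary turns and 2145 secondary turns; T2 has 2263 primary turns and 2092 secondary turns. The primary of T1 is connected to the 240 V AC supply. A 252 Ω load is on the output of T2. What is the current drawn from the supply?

Secondary of T1: V = 240.00 × 2145/836 = 615.79 V.
Secondary of T2: V = 615.79 × 2092/2263 = 569.26 V.
I_load = 569.26/252 = 2.2590 A, so P_out = 569.26 × 2.2590 = 1285.9 W.
All ideal ⇒ P_in = P_out, so I_supply = 1285.9/240 = 5.36 A.

I_supply ≈ 5.36 A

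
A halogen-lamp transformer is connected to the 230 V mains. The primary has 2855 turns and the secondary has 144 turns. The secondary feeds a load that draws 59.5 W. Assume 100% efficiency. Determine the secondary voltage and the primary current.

V_s = V_p × N_s/N_p = 230 × 144/2855 = 11.601 V.
I_s = P/V_s = 59.5/11.601 = 5.1290 A.
I_p = I_s × N_s/N_p = 5.1290 × 144/2855 = 0.259 A.

V_s ≈ 11.6 V, I_p ≈ 0.259 A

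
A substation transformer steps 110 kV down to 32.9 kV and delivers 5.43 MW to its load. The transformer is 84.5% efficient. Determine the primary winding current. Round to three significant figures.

I_p ≈ 58.4 A

P_in = P_out/η = 5.43×10^6/0.845 = 6.4260×10^6 W.
I_p = P_in/V_p = 6.4260×10^6/110000 = 58.4 A.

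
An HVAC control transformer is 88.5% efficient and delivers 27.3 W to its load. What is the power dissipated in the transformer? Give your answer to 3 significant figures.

P_loss ≈ 3.55 W

P_in = P_out/η = 27.3/0.885 = 30.8475 W.
P_loss = P_in − P_out = 30.8475 − 27.3 = 3.55 W.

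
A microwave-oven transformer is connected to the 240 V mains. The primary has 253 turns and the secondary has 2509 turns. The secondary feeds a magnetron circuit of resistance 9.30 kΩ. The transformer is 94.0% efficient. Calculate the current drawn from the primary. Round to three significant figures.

I_p ≈ 2.70 A

V_s = 240 × 2509/253 = 2380.1 V.
I_s = V_s/R = 2380.1/9300 = 0.25592 A.
P_out = V_s I_s = 2380.1 × 0.25592 = 609.12 W.
P_in = P_out/η = 609.12/0.940 = 648.00 W.
I_p = P_in/V_p = 648.00/240 = 2.70 A.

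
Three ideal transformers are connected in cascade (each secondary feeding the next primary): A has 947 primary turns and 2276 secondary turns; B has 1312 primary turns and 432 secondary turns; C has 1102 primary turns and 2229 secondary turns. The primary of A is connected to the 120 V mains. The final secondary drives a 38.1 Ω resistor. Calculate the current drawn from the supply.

After A: V = 120.00 × 2276/947 = 288.41 V.
After B: V = 288.41 × 432/1312 = 94.963 V.
After C: V = 94.963 × 2229/1102 = 192.08 V.
I_load = 192.08/38.1 = 5.0415 A, so P_out = 192.08 × 5.0415 = 968.36 W.
All ideal ⇒ P_in = P_out, so I_supply = 968.36/120 = 8.07 A.

I_supply ≈ 8.07 A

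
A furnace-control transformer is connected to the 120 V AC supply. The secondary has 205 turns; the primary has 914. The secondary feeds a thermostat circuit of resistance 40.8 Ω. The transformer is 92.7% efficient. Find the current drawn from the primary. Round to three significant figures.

V_s = 120 × 205/914 = 26.915 V.
I_s = V_s/R = 26.915/40.8 = 0.65967 A.
P_out = V_s I_s = 26.915 × 0.65967 = 17.755 W.
P_in = P_out/η = 17.755/0.927 = 19.153 W.
I_p = P_in/V_p = 19.153/120 = 0.160 A.

I_p ≈ 0.160 A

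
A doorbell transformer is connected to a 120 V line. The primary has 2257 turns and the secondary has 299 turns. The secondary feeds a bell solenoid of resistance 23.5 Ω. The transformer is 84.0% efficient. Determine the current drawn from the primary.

V_s = 120 × 299/2257 = 15.897 V.
I_s = V_s/R = 15.897/23.5 = 0.67648 A.
P_out = V_s I_s = 15.897 × 0.67648 = 10.754 W.
P_in = P_out/η = 10.754/0.840 = 12.802 W.
I_p = P_in/V_p = 12.802/120 = 0.107 A.

I_p ≈ 0.107 A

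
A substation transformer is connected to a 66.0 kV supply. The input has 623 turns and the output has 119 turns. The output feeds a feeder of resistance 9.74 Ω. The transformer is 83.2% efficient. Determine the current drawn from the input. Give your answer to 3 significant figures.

V_out = 66000 × 119/623 = 12607 V.
I_out = V_out/R = 12607/9.74 = 1294.3 A.
P_out = V_out I_out = 12607 × 1294.3 = 1.6317×10^7 W.
P_in = P_out/η = 1.6317×10^7/0.832 = 1.9612×10^7 W.
I_in = P_in/V_in = 1.9612×10^7/66000 = 297 A.

I_in ≈ 297 A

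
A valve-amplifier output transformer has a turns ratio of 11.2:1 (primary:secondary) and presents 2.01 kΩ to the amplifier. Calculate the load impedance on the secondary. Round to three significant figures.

Z_s ≈ 16.0 Ω

Z_s = Z_p/(N_p/N_s)² = 2010/11.2² = 16.0 Ω.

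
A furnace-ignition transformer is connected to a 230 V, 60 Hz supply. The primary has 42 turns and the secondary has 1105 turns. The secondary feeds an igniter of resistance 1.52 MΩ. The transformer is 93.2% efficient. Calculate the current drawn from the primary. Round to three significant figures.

I_p ≈ 0.112 A

V_s = 230 × 1105/42 = 6051.2 V.
I_s = V_s/R = 6051.2/(1.52×10^6) = 0.0039810 A.
P_out = V_s I_s = 6051.2 × 0.0039810 = 24.090 W.
P_in = P_out/η = 24.090/0.932 = 25.848 W.
I_p = P_in/V_p = 25.848/230 = 0.112 A.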